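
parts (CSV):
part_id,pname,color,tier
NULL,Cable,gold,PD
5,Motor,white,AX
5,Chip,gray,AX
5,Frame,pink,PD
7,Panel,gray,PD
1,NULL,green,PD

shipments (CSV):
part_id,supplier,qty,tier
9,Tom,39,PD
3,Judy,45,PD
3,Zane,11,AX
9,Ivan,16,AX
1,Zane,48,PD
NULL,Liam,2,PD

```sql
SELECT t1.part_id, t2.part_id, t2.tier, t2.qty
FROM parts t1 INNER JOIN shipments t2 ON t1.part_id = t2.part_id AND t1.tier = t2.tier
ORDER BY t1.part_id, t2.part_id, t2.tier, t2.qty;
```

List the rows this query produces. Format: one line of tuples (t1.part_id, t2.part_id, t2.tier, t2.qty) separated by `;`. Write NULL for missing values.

(1, 1, PD, 48)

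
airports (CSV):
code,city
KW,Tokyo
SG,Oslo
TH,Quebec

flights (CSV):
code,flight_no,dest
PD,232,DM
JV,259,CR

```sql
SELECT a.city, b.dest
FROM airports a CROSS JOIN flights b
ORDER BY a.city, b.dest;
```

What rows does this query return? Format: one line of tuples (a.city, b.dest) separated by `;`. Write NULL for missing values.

CROSS JOIN pairs every row of `airports` with every row of `flights`: 3 × 2 = 6 rows.
After projecting and ordering:
a.city | b.dest
Oslo | CR
Oslo | DM
Quebec | CR
Quebec | DM
Tokyo | CR
Tokyo | DM

(Oslo, CR); (Oslo, DM); (Quebec, CR); (Quebec, DM); (Tokyo, CR); (Tokyo, DM)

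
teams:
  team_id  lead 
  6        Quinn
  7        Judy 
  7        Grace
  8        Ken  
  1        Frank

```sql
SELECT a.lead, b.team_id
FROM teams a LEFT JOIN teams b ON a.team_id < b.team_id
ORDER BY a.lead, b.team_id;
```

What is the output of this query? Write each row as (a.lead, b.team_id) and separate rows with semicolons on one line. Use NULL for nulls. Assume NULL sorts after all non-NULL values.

LEFT JOIN keeps every row from `teams a`; unmatched rows get NULL for `teams b`'s columns.
Matching on a.team_id < b.team_id.
Matched pairs: 9; unmatched a rows kept: 1.

(Frank, 6); (Frank, 7); (Frank, 7); (Frank, 8); (Grace, 8); (Judy, 8); (Ken, NULL); (Quinn, 7); (Quinn, 7); (Quinn, 8)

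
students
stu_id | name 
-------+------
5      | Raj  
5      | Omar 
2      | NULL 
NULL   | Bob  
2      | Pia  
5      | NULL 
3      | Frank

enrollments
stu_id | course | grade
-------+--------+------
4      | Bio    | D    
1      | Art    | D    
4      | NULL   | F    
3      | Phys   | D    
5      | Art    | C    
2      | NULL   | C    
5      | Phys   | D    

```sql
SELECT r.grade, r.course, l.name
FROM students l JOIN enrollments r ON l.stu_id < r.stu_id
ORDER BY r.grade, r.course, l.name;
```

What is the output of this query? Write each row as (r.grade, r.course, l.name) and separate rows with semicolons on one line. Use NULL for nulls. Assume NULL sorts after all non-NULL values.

(C, Art, Frank); (C, Art, Pia); (C, Art, NULL); (D, Bio, Frank); (D, Bio, Pia); (D, Bio, NULL); (D, Phys, Frank); (D, Phys, Pia); (D, Phys, Pia); (D, Phys, NULL); (D, Phys, NULL); (F, NULL, Frank); (F, NULL, Pia); (F, NULL, NULL)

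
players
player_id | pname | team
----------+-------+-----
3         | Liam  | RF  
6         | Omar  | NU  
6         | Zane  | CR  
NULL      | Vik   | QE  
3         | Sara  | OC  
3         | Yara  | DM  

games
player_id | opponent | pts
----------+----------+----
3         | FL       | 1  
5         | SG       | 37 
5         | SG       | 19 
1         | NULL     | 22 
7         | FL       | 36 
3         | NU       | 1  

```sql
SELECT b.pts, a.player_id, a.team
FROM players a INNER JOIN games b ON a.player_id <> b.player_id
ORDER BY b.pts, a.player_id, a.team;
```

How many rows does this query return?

INNER JOIN keeps only pairs where the ON condition holds.
Matching on a.player_id <> b.player_id. A NULL in a compared column never satisfies the condition.
- a row (player_id=3): matches 4 b row(s) → 4 output row(s).
- a row (player_id=6): matches 6 b row(s) → 6 output row(s).
- a row (player_id=6): matches 6 b row(s) → 6 output row(s).
- a row (player_id=NULL): no match → dropped.
- a row (player_id=3): matches 4 b row(s) → 4 output row(s).
- a row (player_id=3): matches 4 b row(s) → 4 output row(s).
Total: 24 rows.

24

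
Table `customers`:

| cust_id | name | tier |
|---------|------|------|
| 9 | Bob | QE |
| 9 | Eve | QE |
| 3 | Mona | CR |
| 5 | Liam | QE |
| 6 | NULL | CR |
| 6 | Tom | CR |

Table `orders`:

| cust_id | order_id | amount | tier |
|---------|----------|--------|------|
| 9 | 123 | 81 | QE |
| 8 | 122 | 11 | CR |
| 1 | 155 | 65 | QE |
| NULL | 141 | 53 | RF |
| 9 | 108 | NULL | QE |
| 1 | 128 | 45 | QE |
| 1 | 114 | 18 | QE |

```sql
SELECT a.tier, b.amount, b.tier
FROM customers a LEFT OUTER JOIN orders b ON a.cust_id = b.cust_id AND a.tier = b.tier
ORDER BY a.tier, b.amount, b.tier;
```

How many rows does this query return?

8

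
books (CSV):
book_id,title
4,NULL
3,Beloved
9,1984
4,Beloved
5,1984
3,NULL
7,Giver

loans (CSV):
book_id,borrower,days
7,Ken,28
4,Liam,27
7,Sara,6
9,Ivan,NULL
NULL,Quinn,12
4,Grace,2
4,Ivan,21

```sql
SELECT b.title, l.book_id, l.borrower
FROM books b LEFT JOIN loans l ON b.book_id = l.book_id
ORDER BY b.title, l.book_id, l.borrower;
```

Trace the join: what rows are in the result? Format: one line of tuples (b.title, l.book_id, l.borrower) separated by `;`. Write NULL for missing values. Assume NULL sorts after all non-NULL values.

LEFT JOIN keeps every row from `books`; unmatched rows get NULL for `loans`'s columns.
Matching on b.book_id = l.book_id. A NULL in a compared column never satisfies the condition.
Matched pairs: 9; unmatched b rows kept: 3.

(1984, 9, Ivan); (1984, NULL, NULL); (Beloved, 4, Grace); (Beloved, 4, Ivan); (Beloved, 4, Liam); (Beloved, NULL, NULL); (Giver, 7, Ken); (Giver, 7, Sara); (NULL, 4, Grace); (NULL, 4, Ivan); (NULL, 4, Liam); (NULL, NULL, NULL)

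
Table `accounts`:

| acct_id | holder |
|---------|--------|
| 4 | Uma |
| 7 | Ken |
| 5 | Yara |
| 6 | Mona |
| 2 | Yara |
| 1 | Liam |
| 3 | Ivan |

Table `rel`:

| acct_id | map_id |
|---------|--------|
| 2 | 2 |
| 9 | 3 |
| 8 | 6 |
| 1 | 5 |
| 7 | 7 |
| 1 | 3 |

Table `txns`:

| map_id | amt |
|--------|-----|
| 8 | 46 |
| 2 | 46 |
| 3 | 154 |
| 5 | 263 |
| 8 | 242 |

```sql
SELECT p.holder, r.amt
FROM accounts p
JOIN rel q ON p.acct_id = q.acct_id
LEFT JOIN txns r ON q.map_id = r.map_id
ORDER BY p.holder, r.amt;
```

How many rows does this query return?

Step 1 — p INNER JOIN q on acct_id → 4 row(s).
Then LEFT JOIN `txns r` on map_id: each of those 4 rows is kept; rows whose q.map_id has no match in r get NULL for r's columns.
Result: 4 row(s).

4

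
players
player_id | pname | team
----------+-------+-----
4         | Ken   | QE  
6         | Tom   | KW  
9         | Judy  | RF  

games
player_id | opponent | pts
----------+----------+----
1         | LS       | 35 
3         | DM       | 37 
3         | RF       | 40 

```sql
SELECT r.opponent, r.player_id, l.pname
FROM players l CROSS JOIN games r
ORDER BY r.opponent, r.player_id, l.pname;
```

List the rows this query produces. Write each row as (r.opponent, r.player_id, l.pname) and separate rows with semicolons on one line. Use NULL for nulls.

CROSS JOIN pairs every row of `players` with every row of `games`: 3 × 3 = 9 rows.

(DM, 3, Judy); (DM, 3, Ken); (DM, 3, Tom); (LS, 1, Judy); (LS, 1, Ken); (LS, 1, Tom); (RF, 3, Judy); (RF, 3, Ken); (RF, 3, Tom)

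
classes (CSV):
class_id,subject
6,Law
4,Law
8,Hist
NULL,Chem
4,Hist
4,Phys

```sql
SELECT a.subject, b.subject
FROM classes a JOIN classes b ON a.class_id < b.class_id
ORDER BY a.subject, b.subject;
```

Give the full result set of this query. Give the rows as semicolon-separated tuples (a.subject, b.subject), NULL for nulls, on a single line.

(Hist, Hist); (Hist, Law); (Law, Hist); (Law, Hist); (Law, Law); (Phys, Hist); (Phys, Law)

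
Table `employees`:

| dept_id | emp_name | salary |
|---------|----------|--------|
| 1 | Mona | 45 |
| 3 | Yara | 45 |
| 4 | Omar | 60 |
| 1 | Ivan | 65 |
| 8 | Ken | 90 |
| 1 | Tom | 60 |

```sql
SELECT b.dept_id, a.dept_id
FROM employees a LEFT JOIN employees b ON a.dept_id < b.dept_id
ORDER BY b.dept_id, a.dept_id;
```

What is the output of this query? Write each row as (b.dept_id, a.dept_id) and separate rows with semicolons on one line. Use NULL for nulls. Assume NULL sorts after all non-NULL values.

LEFT JOIN keeps every row from `employees a`; unmatched rows get NULL for `employees b`'s columns.
Matching on a.dept_id < b.dept_id.
- dept_id=1: 3 matching b row(s), so 3 row(s) emitted.
- dept_id=3: 2 matching b row(s), so 2 row(s) emitted.
- dept_id=4: 1 matching b row(s), so 1 row(s) emitted.
- dept_id=1: 3 matching b row(s), so 3 row(s) emitted.
- dept_id=8: no b row matches, row kept with b columns NULL.
- dept_id=1: 3 matching b row(s), so 3 row(s) emitted.

(3, 1); (3, 1); (3, 1); (4, 1); (4, 1); (4, 1); (4, 3); (8, 1); (8, 1); (8, 1); (8, 3); (8, 4); (NULL, 8)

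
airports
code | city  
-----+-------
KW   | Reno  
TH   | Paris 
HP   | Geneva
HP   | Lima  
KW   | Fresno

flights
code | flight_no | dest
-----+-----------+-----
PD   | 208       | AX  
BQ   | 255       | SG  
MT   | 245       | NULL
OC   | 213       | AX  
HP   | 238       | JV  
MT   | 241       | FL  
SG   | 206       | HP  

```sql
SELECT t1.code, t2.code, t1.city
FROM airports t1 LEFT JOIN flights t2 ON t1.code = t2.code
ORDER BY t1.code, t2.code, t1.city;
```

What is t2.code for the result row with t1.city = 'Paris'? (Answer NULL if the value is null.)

NULL

LEFT JOIN keeps every row from `airports`; unmatched rows get NULL for `flights`'s columns.
Matching on t1.code = t2.code.
- t1 (code=KW) has no partner → padded with NULL.
- t1 (code=TH) has no partner → padded with NULL.
- t1 (code=HP) pairs with 1 row(s) of t2.
- t1 (code=HP) pairs with 1 row(s) of t2.
- t1 (code=KW) has no partner → padded with NULL.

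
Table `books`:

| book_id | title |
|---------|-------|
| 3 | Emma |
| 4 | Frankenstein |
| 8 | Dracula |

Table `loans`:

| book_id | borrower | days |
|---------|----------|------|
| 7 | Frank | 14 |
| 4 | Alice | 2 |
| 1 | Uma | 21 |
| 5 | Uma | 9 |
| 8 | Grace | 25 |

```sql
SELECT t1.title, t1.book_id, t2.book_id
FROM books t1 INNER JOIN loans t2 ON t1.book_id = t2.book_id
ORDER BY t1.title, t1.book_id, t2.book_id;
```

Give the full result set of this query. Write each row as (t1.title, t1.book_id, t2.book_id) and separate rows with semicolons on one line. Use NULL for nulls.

(Dracula, 8, 8); (Frankenstein, 4, 4)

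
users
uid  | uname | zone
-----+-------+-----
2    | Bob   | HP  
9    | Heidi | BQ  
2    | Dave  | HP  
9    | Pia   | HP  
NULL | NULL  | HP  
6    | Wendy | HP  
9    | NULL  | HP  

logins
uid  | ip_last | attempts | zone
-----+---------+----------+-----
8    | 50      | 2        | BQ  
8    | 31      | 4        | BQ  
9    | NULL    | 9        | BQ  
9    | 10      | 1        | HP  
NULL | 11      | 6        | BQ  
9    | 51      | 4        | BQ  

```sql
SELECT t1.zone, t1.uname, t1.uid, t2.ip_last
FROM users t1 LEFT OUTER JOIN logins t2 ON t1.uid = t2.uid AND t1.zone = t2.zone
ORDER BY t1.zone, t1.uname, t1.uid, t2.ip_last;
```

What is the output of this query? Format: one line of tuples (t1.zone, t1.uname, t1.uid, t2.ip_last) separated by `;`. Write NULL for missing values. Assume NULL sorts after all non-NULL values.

(BQ, Heidi, 9, 51); (BQ, Heidi, 9, NULL); (HP, Bob, 2, NULL); (HP, Dave, 2, NULL); (HP, Pia, 9, 10); (HP, Wendy, 6, NULL); (HP, NULL, 9, 10); (HP, NULL, NULL, NULL)

LEFT JOIN keeps every row from `users`; unmatched rows get NULL for `logins`'s columns.
Matching on t1.uid = t2.uid AND t1.zone = t2.zone. A NULL in a compared column never satisfies the condition.
- t1 row (uid=2, zone=HP): no match → kept, t2 columns NULL.
- t1 row (uid=9, zone=BQ): matches 2 t2 row(s) → 2 output row(s).
- t1 row (uid=2, zone=HP): no match → kept, t2 columns NULL.
- t1 row (uid=9, zone=HP): matches 1 t2 row(s) → 1 output row(s).
- t1 row (uid=NULL, zone=HP): no match → kept, t2 columns NULL.
- t1 row (uid=6, zone=HP): no match → kept, t2 columns NULL.
- t1 row (uid=9, zone=HP): matches 1 t2 row(s) → 1 output row(s).
After projecting and ordering:
t1.zone | t1.uname | t1.uid | t2.ip_last
BQ | Heidi | 9 | 51
BQ | Heidi | 9 | NULL
HP | Bob | 2 | NULL
HP | Dave | 2 | NULL
HP | Pia | 9 | 10
HP | Wendy | 6 | NULL
HP | NULL | 9 | 10
HP | NULL | NULL | NULL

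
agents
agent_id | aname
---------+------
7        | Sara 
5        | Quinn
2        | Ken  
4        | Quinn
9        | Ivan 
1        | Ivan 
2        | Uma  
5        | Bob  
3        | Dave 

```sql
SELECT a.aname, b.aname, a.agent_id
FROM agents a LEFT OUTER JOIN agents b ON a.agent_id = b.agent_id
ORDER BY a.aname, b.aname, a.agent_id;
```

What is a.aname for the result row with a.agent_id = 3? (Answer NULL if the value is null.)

LEFT JOIN keeps every row from `agents a`; unmatched rows get NULL for `agents b`'s columns.
Matching on a.agent_id = b.agent_id.
- agent_id=7: 1 matching b row(s), so 1 row(s) emitted.
- agent_id=5: 2 matching b row(s), so 2 row(s) emitted.
- agent_id=2: 2 matching b row(s), so 2 row(s) emitted.
- agent_id=4: 1 matching b row(s), so 1 row(s) emitted.
- agent_id=9: 1 matching b row(s), so 1 row(s) emitted.
- agent_id=1: 1 matching b row(s), so 1 row(s) emitted.
- agent_id=2: 2 matching b row(s), so 2 row(s) emitted.
- agent_id=5: 2 matching b row(s), so 2 row(s) emitted.
- agent_id=3: 1 matching b row(s), so 1 row(s) emitted.

Dave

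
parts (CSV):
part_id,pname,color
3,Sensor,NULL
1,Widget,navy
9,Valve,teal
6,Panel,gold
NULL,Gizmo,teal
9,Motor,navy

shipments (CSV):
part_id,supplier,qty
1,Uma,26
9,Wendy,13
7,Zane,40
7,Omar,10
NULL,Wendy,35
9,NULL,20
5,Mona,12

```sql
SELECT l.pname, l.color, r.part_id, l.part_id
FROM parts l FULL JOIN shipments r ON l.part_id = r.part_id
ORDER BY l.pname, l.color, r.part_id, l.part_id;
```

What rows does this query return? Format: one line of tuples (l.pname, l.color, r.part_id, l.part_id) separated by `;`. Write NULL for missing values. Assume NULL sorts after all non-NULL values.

(Gizmo, teal, NULL, NULL); (Motor, navy, 9, 9); (Motor, navy, 9, 9); (Panel, gold, NULL, 6); (Sensor, NULL, NULL, 3); (Valve, teal, 9, 9); (Valve, teal, 9, 9); (Widget, navy, 1, 1); (NULL, NULL, 5, NULL); (NULL, NULL, 7, NULL); (NULL, NULL, 7, NULL); (NULL, NULL, NULL, NULL)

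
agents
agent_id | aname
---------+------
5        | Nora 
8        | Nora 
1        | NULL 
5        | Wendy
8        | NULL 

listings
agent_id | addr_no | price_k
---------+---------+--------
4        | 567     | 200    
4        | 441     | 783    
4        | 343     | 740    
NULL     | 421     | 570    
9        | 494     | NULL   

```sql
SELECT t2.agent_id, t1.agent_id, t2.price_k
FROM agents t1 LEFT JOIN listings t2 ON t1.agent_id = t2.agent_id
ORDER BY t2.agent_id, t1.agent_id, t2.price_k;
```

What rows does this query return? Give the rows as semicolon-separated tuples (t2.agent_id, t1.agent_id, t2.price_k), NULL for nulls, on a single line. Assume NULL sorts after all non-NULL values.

LEFT JOIN keeps every row from `agents`; unmatched rows get NULL for `listings`'s columns.
Matching on t1.agent_id = t2.agent_id. A NULL in a compared column never satisfies the condition.
Matched pairs: 0; unmatched t1 rows kept: 5.

(NULL, 1, NULL); (NULL, 5, NULL); (NULL, 5, NULL); (NULL, 8, NULL); (NULL, 8, NULL)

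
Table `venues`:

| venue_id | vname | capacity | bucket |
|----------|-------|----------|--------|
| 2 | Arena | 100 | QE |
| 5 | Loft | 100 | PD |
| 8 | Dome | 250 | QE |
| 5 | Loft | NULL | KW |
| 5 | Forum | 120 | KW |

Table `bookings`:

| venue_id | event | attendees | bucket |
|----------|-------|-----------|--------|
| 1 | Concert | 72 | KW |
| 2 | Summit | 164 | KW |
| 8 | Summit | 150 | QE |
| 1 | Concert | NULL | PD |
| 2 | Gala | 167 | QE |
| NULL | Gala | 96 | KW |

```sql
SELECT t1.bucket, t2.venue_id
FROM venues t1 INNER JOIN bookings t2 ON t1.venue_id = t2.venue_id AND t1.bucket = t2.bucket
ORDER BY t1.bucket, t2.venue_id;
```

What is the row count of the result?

2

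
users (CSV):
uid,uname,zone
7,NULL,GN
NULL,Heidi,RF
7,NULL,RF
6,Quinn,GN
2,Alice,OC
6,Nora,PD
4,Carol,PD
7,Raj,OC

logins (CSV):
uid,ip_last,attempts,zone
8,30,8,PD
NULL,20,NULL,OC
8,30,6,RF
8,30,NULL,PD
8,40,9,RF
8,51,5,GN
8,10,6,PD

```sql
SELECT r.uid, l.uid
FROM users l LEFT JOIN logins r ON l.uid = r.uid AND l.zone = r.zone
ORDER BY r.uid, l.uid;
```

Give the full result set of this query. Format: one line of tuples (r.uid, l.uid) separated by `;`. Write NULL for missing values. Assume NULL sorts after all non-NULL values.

LEFT JOIN keeps every row from `users`; unmatched rows get NULL for `logins`'s columns.
Matching on l.uid = r.uid AND l.zone = r.zone. A NULL in a compared column never satisfies the condition.
- l (uid=7, zone=GN) has no partner → padded with NULL.
- l (uid=NULL, zone=RF) has no partner → padded with NULL.
- l (uid=7, zone=RF) has no partner → padded with NULL.
- l (uid=6, zone=GN) has no partner → padded with NULL.
- l (uid=2, zone=OC) has no partner → padded with NULL.
- l (uid=6, zone=PD) has no partner → padded with NULL.
- l (uid=4, zone=PD) has no partner → padded with NULL.
- l (uid=7, zone=OC) has no partner → padded with NULL.
After projecting and ordering:
r.uid | l.uid
NULL | 2
NULL | 4
NULL | 6
NULL | 6
NULL | 7
NULL | 7
NULL | 7
NULL | NULL

(NULL, 2); (NULL, 4); (NULL, 6); (NULL, 6); (NULL, 7); (NULL, 7); (NULL, 7); (NULL, NULL)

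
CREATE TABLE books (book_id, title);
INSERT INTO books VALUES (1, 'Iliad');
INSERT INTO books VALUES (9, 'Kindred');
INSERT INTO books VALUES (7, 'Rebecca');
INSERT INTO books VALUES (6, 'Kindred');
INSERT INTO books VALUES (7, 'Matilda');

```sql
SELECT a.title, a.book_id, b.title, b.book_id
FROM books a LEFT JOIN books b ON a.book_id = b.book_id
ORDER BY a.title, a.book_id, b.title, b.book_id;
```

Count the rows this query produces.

7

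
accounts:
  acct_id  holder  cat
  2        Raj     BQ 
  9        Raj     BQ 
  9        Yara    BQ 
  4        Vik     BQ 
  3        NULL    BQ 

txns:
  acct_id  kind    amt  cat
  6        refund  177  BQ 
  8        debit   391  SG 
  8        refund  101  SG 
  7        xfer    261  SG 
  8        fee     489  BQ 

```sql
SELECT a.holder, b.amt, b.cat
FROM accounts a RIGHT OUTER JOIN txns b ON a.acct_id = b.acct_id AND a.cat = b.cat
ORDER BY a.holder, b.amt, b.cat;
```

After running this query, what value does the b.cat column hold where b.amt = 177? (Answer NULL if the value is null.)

BQ

RIGHT JOIN keeps every row from `txns`; unmatched rows get NULL for `accounts`'s columns.
Matching on a.acct_id = b.acct_id AND a.cat = b.cat.
- a row (acct_id=2, cat=BQ): no match.
- a row (acct_id=9, cat=BQ): no match.
- a row (acct_id=9, cat=BQ): no match.
- a row (acct_id=4, cat=BQ): no match.
- a row (acct_id=3, cat=BQ): no match.
- 5 row(s) from b found no a partner → padded with NULL.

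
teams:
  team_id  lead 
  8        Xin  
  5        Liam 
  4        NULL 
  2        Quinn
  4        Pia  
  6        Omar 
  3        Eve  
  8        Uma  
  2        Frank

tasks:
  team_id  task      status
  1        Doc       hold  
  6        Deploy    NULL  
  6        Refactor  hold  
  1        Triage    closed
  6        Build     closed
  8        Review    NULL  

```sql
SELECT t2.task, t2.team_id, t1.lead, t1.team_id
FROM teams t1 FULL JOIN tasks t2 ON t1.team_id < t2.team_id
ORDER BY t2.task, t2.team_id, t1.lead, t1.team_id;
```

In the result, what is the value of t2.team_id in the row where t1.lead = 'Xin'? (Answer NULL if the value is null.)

FULL OUTER JOIN keeps every row from both sides; unmatched rows get NULL for the other side's columns.
Matching on t1.team_id < t2.team_id.
- t1 row (team_id=8): no match → kept, t2 columns NULL.
- t1 row (team_id=5): matches 4 t2 row(s) → 4 output row(s).
- t1 row (team_id=4): matches 4 t2 row(s) → 4 output row(s).
- t1 row (team_id=2): matches 4 t2 row(s) → 4 output row(s).
- t1 row (team_id=4): matches 4 t2 row(s) → 4 output row(s).
- t1 row (team_id=6): matches 1 t2 row(s) → 1 output row(s).
- t1 row (team_id=3): matches 4 t2 row(s) → 4 output row(s).
- t1 row (team_id=8): no match → kept, t2 columns NULL.
- t1 row (team_id=2): matches 4 t2 row(s) → 4 output row(s).
- 2 row(s) from t2 found no t1 partner → padded with NULL.

NULL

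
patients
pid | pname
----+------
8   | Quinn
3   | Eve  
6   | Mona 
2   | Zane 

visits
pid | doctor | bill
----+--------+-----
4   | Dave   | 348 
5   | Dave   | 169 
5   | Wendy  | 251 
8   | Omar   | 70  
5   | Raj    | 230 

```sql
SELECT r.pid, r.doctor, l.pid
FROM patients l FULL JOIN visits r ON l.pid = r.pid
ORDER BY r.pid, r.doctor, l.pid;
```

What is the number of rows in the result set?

8

FULL OUTER JOIN keeps every row from both sides; unmatched rows get NULL for the other side's columns.
Matching on l.pid = r.pid.
- l (pid=8) pairs with 1 row(s) of r.
- l (pid=3) has no partner → padded with NULL.
- l (pid=6) has no partner → padded with NULL.
- l (pid=2) has no partner → padded with NULL.
- 4 row(s) from r found no l partner → padded with NULL.
Total: 1 matched + 7 padded = 8 rows.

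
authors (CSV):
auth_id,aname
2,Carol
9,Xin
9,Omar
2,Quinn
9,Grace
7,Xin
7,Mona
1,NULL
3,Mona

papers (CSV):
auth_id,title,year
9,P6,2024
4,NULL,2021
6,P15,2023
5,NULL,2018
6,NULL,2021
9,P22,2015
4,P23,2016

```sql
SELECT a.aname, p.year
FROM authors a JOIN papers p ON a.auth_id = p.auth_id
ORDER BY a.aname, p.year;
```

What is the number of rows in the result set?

6

INNER JOIN keeps only pairs where the ON condition holds.
Matching on a.auth_id = p.auth_id.
Matched pairs: 6.
Total: 6 rows.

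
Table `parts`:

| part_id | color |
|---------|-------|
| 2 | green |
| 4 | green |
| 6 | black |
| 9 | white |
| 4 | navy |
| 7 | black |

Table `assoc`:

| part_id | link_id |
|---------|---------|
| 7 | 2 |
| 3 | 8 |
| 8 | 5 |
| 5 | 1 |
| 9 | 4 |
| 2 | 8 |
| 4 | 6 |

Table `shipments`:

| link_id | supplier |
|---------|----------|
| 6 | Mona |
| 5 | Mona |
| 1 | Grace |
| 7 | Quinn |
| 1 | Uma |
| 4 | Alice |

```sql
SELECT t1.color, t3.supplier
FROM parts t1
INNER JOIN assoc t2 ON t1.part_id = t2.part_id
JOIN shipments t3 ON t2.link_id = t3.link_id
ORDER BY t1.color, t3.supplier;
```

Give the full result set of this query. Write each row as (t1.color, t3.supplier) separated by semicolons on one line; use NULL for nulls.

Step 1 — t1 INNER JOIN t2 on part_id → 5 row(s).
Then INNER JOIN `shipments t3` on link_id: keep only rows whose t2.link_id appears in t3.

(green, Mona); (navy, Mona); (white, Alice)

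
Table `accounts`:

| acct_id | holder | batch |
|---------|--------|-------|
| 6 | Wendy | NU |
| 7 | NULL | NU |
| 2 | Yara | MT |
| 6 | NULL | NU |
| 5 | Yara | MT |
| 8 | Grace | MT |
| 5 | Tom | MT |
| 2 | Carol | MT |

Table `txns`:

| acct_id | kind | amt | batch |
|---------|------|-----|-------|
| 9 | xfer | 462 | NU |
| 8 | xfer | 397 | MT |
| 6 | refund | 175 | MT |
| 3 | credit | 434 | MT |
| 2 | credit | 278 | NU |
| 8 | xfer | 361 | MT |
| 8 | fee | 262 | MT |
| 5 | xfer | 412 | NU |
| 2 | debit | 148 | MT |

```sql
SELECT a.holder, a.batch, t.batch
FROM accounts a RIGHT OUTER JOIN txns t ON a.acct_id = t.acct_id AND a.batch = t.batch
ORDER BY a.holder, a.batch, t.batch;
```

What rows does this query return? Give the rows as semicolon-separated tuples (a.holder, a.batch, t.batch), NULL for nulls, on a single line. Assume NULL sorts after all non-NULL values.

(Carol, MT, MT); (Grace, MT, MT); (Grace, MT, MT); (Grace, MT, MT); (Yara, MT, MT); (NULL, NULL, MT); (NULL, NULL, MT); (NULL, NULL, NU); (NULL, NULL, NU); (NULL, NULL, NU)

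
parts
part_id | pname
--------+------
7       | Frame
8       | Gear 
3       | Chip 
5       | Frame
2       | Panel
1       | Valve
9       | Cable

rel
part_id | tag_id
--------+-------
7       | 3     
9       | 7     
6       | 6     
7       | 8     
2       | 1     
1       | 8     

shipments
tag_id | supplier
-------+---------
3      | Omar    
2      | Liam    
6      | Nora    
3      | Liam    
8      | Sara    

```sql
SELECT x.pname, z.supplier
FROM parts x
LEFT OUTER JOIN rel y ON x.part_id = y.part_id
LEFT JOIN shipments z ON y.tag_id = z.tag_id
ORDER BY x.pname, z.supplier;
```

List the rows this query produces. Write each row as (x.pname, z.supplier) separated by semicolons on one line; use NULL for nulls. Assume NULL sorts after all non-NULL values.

(Cable, NULL); (Chip, NULL); (Frame, Liam); (Frame, Omar); (Frame, Sara); (Frame, NULL); (Gear, NULL); (Panel, NULL); (Valve, Sara)

Evaluate left to right. First `parts x LEFT JOIN rel y` on part_id: 8 row(s).
Then LEFT JOIN `shipments z` on tag_id: each of those 8 rows is kept; rows whose y.tag_id has no match in z get NULL for z's columns.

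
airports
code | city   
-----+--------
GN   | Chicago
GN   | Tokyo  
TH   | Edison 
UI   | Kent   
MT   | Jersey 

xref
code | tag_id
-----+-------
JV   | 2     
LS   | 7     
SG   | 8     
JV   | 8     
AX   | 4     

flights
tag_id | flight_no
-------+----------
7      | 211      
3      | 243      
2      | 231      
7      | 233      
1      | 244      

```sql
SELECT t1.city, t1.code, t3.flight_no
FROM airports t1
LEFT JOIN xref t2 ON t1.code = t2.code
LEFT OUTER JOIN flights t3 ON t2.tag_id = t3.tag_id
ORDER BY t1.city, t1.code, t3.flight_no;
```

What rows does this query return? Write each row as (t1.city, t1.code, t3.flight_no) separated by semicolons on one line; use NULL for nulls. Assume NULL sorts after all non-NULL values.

Step 1 — t1 LEFT JOIN t2 on code → 5 row(s).
Then LEFT JOIN `flights t3` on tag_id: each of those 5 rows is kept; rows whose t2.tag_id has no match in t3 get NULL for t3's columns.

(Chicago, GN, NULL); (Edison, TH, NULL); (Jersey, MT, NULL); (Kent, UI, NULL); (Tokyo, GN, NULL)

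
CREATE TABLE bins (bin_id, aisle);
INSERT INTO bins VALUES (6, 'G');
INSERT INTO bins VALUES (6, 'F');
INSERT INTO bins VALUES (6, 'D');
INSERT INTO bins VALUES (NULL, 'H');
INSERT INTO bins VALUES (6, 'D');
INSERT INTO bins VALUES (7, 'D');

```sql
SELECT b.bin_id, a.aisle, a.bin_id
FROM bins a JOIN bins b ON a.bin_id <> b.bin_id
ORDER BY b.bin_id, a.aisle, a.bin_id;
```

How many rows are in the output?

8

INNER JOIN keeps only pairs where the ON condition holds.
Matching on a.bin_id <> b.bin_id. A NULL in a compared column never satisfies the condition.
Matched pairs: 8.
Total: 8 rows.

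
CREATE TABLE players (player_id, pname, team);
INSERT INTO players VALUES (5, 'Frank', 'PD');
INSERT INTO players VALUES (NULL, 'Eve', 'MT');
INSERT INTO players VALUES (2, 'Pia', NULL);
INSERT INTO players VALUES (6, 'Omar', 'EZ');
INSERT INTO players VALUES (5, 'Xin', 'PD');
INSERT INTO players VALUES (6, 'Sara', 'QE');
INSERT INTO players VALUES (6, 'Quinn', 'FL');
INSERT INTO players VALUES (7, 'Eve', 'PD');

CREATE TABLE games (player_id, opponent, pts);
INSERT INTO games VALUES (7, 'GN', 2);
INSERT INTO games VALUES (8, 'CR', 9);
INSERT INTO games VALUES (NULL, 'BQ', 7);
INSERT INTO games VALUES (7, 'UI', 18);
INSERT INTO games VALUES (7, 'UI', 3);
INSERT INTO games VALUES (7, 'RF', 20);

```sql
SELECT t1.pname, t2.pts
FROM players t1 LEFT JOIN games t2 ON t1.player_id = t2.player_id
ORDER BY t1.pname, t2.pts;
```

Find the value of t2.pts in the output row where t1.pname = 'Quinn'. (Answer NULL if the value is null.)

LEFT JOIN keeps every row from `players`; unmatched rows get NULL for `games`'s columns.
Matching on t1.player_id = t2.player_id. A NULL in a compared column never satisfies the condition.
Matched pairs: 4; unmatched t1 rows kept: 7.

NULL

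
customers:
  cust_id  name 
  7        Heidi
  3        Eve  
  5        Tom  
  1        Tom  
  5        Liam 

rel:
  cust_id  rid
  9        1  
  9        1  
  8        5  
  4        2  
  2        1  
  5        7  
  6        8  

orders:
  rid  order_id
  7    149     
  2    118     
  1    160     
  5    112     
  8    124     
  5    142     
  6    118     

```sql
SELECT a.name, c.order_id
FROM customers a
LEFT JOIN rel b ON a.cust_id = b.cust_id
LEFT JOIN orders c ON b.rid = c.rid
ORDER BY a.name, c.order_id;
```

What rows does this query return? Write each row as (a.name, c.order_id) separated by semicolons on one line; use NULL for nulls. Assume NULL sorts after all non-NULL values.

Joins associate left-to-right: customers LEFT JOIN rel on cust_id gives 5 intermediate row(s).
Then LEFT JOIN `orders c` on rid: each of those 5 rows is kept; rows whose b.rid has no match in c get NULL for c's columns.

(Eve, NULL); (Heidi, NULL); (Liam, 149); (Tom, 149); (Tom, NULL)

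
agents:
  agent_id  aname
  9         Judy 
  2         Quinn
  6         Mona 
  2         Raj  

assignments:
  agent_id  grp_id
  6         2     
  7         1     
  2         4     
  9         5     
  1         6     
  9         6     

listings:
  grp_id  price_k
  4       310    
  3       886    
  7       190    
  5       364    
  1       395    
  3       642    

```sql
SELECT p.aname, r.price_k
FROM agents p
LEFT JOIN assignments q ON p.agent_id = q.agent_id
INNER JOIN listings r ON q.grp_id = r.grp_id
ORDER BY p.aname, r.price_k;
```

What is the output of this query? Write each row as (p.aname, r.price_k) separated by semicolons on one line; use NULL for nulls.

Joins associate left-to-right: agents LEFT JOIN assignments on agent_id gives 5 intermediate row(s).
Then INNER JOIN `listings r` on grp_id: keep only rows whose q.grp_id appears in r.

(Judy, 364); (Quinn, 310); (Raj, 310)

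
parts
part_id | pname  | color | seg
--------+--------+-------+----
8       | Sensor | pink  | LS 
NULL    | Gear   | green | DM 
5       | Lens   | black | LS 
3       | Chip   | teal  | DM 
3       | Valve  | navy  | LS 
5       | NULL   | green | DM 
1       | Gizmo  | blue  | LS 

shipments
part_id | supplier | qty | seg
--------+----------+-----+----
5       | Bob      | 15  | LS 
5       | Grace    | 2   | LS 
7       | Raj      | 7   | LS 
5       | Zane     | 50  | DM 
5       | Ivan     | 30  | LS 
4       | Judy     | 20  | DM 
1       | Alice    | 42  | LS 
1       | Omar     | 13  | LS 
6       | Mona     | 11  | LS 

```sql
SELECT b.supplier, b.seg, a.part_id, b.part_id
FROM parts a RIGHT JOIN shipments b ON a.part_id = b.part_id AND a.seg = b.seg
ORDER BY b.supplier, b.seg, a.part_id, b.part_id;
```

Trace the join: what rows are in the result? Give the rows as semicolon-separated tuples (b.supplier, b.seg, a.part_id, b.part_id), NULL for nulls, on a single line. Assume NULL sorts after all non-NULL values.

(Alice, LS, 1, 1); (Bob, LS, 5, 5); (Grace, LS, 5, 5); (Ivan, LS, 5, 5); (Judy, DM, NULL, 4); (Mona, LS, NULL, 6); (Omar, LS, 1, 1); (Raj, LS, NULL, 7); (Zane, DM, 5, 5)

RIGHT JOIN keeps every row from `shipments`; unmatched rows get NULL for `parts`'s columns.
Matching on a.part_id = b.part_id AND a.seg = b.seg. A NULL in a compared column never satisfies the condition.
- a row (part_id=8, seg=LS): no match.
- a row (part_id=NULL, seg=DM): no match.
- a row (part_id=5, seg=LS): matches 3 b row(s) → 3 output row(s).
- a row (part_id=3, seg=DM): no match.
- a row (part_id=3, seg=LS): no match.
- a row (part_id=5, seg=DM): matches 1 b row(s) → 1 output row(s).
- a row (part_id=1, seg=LS): matches 2 b row(s) → 2 output row(s).
- 3 row(s) from b found no a partner → padded with NULL.
After projecting and ordering:
b.supplier | b.seg | a.part_id | b.part_id
Alice | LS | 1 | 1
Bob | LS | 5 | 5
Grace | LS | 5 | 5
Ivan | LS | 5 | 5
Judy | DM | NULL | 4
Mona | LS | NULL | 6
Omar | LS | 1 | 1
Raj | LS | NULL | 7
Zane | DM | 5 | 5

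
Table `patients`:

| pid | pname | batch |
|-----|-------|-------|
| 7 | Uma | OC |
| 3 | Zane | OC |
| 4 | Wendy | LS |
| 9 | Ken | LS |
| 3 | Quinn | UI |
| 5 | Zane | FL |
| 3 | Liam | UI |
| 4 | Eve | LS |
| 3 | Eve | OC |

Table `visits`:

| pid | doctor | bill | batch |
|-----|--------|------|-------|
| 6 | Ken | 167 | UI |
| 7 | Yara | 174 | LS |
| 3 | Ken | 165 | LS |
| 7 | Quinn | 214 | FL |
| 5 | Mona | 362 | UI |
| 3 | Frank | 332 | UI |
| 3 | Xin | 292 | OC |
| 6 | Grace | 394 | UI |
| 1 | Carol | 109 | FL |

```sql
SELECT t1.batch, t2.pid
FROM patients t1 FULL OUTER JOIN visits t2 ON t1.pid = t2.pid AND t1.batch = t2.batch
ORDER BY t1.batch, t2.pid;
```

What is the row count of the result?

16

FULL OUTER JOIN keeps every row from both sides; unmatched rows get NULL for the other side's columns.
Matching on t1.pid = t2.pid AND t1.batch = t2.batch.
- pid=7, batch=OC: no t2 row matches, row kept with t2 columns NULL.
- pid=3, batch=OC: 1 matching t2 row(s), so 1 row(s) emitted.
- pid=4, batch=LS: no t2 row matches, row kept with t2 columns NULL.
- pid=9, batch=LS: no t2 row matches, row kept with t2 columns NULL.
- pid=3, batch=UI: 1 matching t2 row(s), so 1 row(s) emitted.
- pid=5, batch=FL: no t2 row matches, row kept with t2 columns NULL.
- pid=3, batch=UI: 1 matching t2 row(s), so 1 row(s) emitted.
- pid=4, batch=LS: no t2 row matches, row kept with t2 columns NULL.
- pid=3, batch=OC: 1 matching t2 row(s), so 1 row(s) emitted.
- 7 row(s) from t2 found no t1 partner → padded with NULL.
Total: 4 matched + 12 padded = 16 rows.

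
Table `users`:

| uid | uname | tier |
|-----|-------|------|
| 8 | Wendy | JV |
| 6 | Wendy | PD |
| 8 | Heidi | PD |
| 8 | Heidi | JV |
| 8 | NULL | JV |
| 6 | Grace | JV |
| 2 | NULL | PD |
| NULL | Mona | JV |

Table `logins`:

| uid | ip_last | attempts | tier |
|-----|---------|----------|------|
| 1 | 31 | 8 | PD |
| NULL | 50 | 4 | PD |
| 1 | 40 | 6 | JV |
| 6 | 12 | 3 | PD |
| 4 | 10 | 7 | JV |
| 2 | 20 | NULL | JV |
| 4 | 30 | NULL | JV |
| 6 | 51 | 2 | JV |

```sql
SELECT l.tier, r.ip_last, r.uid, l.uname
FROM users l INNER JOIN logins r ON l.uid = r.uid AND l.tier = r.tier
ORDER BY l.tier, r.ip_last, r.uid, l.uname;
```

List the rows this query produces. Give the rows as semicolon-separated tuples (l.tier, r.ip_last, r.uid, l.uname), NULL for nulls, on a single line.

INNER JOIN keeps only pairs where the ON condition holds.
Matching on l.uid = r.uid AND l.tier = r.tier. A NULL in a compared column never satisfies the condition.
- uid=8, tier=JV: no matching r row, dropped.
- uid=6, tier=PD: 1 matching r row(s), so 1 row(s) emitted.
- uid=8, tier=PD: no matching r row, dropped.
- uid=8, tier=JV: no matching r row, dropped.
- uid=8, tier=JV: no matching r row, dropped.
- uid=6, tier=JV: 1 matching r row(s), so 1 row(s) emitted.
- uid=2, tier=PD: no matching r row, dropped.
- uid=NULL, tier=JV: no matching r row, dropped.
After projecting and ordering:
l.tier | r.ip_last | r.uid | l.uname
JV | 51 | 6 | Grace
PD | 12 | 6 | Wendy

(JV, 51, 6, Grace); (PD, 12, 6, Wendy)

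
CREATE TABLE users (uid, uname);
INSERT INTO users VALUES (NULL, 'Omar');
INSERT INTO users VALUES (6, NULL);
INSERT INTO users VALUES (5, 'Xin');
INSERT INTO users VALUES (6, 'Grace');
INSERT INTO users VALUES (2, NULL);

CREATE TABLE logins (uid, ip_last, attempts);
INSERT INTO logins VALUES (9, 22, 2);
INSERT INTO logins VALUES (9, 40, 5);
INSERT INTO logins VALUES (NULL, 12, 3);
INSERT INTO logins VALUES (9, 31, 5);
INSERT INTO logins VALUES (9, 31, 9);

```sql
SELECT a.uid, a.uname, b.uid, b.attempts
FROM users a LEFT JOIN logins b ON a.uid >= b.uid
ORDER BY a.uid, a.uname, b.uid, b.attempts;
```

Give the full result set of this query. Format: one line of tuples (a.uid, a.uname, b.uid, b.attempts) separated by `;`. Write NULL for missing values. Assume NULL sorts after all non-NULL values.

(2, NULL, NULL, NULL); (5, Xin, NULL, NULL); (6, Grace, NULL, NULL); (6, NULL, NULL, NULL); (NULL, Omar, NULL, NULL)

LEFT JOIN keeps every row from `users`; unmatched rows get NULL for `logins`'s columns.
Matching on a.uid >= b.uid. A NULL in a compared column never satisfies the condition.
Matched pairs: 0; unmatched a rows kept: 5.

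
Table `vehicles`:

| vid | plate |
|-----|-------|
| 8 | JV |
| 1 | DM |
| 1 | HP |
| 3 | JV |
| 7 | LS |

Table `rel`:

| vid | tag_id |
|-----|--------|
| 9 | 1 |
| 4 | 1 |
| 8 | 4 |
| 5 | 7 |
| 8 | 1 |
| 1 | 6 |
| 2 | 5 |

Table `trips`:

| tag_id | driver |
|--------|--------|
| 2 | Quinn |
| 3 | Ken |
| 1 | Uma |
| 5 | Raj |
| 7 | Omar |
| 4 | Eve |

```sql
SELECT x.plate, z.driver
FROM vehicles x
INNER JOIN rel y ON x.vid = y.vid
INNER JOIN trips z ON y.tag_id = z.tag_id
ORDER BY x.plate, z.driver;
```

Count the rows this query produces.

2

Step 1 — x INNER JOIN y on vid → 4 row(s).
Then INNER JOIN `trips z` on tag_id: keep only rows whose y.tag_id appears in z.
Result: 2 row(s).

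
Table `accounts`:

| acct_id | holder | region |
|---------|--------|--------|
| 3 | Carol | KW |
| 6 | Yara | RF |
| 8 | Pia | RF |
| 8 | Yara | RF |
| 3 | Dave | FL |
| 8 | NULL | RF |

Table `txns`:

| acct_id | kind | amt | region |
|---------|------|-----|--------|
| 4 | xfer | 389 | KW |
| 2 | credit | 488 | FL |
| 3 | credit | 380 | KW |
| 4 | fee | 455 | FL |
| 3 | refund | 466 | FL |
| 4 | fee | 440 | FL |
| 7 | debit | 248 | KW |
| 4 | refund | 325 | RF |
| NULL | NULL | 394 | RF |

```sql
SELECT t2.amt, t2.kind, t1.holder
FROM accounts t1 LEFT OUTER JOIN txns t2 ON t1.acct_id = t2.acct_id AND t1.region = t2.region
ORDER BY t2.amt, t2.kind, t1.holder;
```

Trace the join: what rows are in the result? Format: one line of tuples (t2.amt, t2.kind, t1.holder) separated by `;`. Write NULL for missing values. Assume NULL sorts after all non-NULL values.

(380, credit, Carol); (466, refund, Dave); (NULL, NULL, Pia); (NULL, NULL, Yara); (NULL, NULL, Yara); (NULL, NULL, NULL)

LEFT JOIN keeps every row from `accounts`; unmatched rows get NULL for `txns`'s columns.
Matching on t1.acct_id = t2.acct_id AND t1.region = t2.region. A NULL in a compared column never satisfies the condition.
- t1 (acct_id=3, region=KW) pairs with 1 row(s) of t2.
- t1 (acct_id=6, region=RF) has no partner → padded with NULL.
- t1 (acct_id=8, region=RF) has no partner → padded with NULL.
- t1 (acct_id=8, region=RF) has no partner → padded with NULL.
- t1 (acct_id=3, region=FL) pairs with 1 row(s) of t2.
- t1 (acct_id=8, region=RF) has no partner → padded with NULL.
After projecting and ordering:
t2.amt | t2.kind | t1.holder
380 | credit | Carol
466 | refund | Dave
NULL | NULL | Pia
NULL | NULL | Yara
NULL | NULL | Yara
NULL | NULL | NULL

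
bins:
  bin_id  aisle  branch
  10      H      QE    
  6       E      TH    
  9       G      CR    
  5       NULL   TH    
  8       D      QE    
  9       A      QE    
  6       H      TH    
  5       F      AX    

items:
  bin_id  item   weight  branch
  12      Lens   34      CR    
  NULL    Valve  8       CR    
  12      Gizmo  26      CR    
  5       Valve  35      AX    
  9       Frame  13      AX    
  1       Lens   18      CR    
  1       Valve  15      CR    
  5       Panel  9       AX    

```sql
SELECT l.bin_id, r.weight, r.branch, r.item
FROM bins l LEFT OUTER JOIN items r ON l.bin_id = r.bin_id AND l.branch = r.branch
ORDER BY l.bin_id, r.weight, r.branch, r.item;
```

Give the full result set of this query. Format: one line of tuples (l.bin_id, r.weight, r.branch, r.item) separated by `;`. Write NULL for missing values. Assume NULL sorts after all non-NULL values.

(5, 9, AX, Panel); (5, 35, AX, Valve); (5, NULL, NULL, NULL); (6, NULL, NULL, NULL); (6, NULL, NULL, NULL); (8, NULL, NULL, NULL); (9, NULL, NULL, NULL); (9, NULL, NULL, NULL); (10, NULL, NULL, NULL)

LEFT JOIN keeps every row from `bins`; unmatched rows get NULL for `items`'s columns.
Matching on l.bin_id = r.bin_id AND l.branch = r.branch. A NULL in a compared column never satisfies the condition.
- l (bin_id=10, branch=QE) has no partner → padded with NULL.
- l (bin_id=6, branch=TH) has no partner → padded with NULL.
- l (bin_id=9, branch=CR) has no partner → padded with NULL.
- l (bin_id=5, branch=TH) has no partner → padded with NULL.
- l (bin_id=8, branch=QE) has no partner → padded with NULL.
- l (bin_id=9, branch=QE) has no partner → padded with NULL.
- l (bin_id=6, branch=TH) has no partner → padded with NULL.
- l (bin_id=5, branch=AX) pairs with 2 row(s) of r.
After projecting and ordering:
l.bin_id | r.weight | r.branch | r.item
5 | 9 | AX | Panel
5 | 35 | AX | Valve
5 | NULL | NULL | NULL
6 | NULL | NULL | NULL
6 | NULL | NULL | NULL
8 | NULL | NULL | NULL
9 | NULL | NULL | NULL
9 | NULL | NULL | NULL
10 | NULL | NULL | NULL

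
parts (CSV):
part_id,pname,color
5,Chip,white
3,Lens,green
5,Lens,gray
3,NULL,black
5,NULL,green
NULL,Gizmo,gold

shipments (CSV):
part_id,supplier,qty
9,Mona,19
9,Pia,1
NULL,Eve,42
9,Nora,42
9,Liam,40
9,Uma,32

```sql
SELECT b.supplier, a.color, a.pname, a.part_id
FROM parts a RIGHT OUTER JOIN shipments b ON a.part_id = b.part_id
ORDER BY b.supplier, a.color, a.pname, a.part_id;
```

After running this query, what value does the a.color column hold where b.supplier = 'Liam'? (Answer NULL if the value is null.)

NULL

RIGHT JOIN keeps every row from `shipments`; unmatched rows get NULL for `parts`'s columns.
Matching on a.part_id = b.part_id. A NULL in a compared column never satisfies the condition.
Matched pairs: 0; unmatched b rows kept: 6.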